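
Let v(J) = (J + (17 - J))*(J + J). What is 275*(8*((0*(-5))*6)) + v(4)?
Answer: 136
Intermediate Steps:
v(J) = 34*J (v(J) = 17*(2*J) = 34*J)
275*(8*((0*(-5))*6)) + v(4) = 275*(8*((0*(-5))*6)) + 34*4 = 275*(8*(0*6)) + 136 = 275*(8*0) + 136 = 275*0 + 136 = 0 + 136 = 136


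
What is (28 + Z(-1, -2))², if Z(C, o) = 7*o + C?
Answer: 169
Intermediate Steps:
Z(C, o) = C + 7*o
(28 + Z(-1, -2))² = (28 + (-1 + 7*(-2)))² = (28 + (-1 - 14))² = (28 - 15)² = 13² = 169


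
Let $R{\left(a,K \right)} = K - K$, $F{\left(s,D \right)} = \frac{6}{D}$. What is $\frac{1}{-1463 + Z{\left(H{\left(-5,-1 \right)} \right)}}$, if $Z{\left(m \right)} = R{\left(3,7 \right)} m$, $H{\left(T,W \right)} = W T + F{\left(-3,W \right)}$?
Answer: $- \frac{1}{1463} \approx -0.00068353$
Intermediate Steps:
$R{\left(a,K \right)} = 0$
$H{\left(T,W \right)} = \frac{6}{W} + T W$ ($H{\left(T,W \right)} = W T + \frac{6}{W} = T W + \frac{6}{W} = \frac{6}{W} + T W$)
$Z{\left(m \right)} = 0$ ($Z{\left(m \right)} = 0 m = 0$)
$\frac{1}{-1463 + Z{\left(H{\left(-5,-1 \right)} \right)}} = \frac{1}{-1463 + 0} = \frac{1}{-1463} = - \frac{1}{1463}$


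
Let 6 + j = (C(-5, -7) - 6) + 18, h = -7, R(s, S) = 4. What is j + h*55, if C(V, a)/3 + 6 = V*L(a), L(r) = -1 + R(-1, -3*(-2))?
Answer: -442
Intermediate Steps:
L(r) = 3 (L(r) = -1 + 4 = 3)
C(V, a) = -18 + 9*V (C(V, a) = -18 + 3*(V*3) = -18 + 3*(3*V) = -18 + 9*V)
j = -57 (j = -6 + (((-18 + 9*(-5)) - 6) + 18) = -6 + (((-18 - 45) - 6) + 18) = -6 + ((-63 - 6) + 18) = -6 + (-69 + 18) = -6 - 51 = -57)
j + h*55 = -57 - 7*55 = -57 - 385 = -442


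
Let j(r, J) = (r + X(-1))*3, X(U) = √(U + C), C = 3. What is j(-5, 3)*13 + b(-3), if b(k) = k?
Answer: -198 + 39*√2 ≈ -142.85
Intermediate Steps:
X(U) = √(3 + U) (X(U) = √(U + 3) = √(3 + U))
j(r, J) = 3*r + 3*√2 (j(r, J) = (r + √(3 - 1))*3 = (r + √2)*3 = 3*r + 3*√2)
j(-5, 3)*13 + b(-3) = (3*(-5) + 3*√2)*13 - 3 = (-15 + 3*√2)*13 - 3 = (-195 + 39*√2) - 3 = -198 + 39*√2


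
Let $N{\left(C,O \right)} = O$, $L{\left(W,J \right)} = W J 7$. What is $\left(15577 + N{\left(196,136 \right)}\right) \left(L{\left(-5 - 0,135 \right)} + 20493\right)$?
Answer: $247762584$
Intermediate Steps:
$L{\left(W,J \right)} = 7 J W$ ($L{\left(W,J \right)} = J W 7 = 7 J W$)
$\left(15577 + N{\left(196,136 \right)}\right) \left(L{\left(-5 - 0,135 \right)} + 20493\right) = \left(15577 + 136\right) \left(7 \cdot 135 \left(-5 - 0\right) + 20493\right) = 15713 \left(7 \cdot 135 \left(-5 + 0\right) + 20493\right) = 15713 \left(7 \cdot 135 \left(-5\right) + 20493\right) = 15713 \left(-4725 + 20493\right) = 15713 \cdot 15768 = 247762584$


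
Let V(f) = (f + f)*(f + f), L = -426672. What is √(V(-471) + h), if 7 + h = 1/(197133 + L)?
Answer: √46753200956347458/229539 ≈ 942.00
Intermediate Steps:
h = -1606774/229539 (h = -7 + 1/(197133 - 426672) = -7 + 1/(-229539) = -7 - 1/229539 = -1606774/229539 ≈ -7.0000)
V(f) = 4*f² (V(f) = (2*f)*(2*f) = 4*f²)
√(V(-471) + h) = √(4*(-471)² - 1606774/229539) = √(4*221841 - 1606774/229539) = √(887364 - 1606774/229539) = √(203683038422/229539) = √46753200956347458/229539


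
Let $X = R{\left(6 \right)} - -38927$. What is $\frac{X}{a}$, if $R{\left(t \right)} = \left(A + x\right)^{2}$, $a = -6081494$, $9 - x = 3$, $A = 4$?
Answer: $- \frac{39027}{6081494} \approx -0.0064173$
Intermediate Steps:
$x = 6$ ($x = 9 - 3 = 6$)
$R{\left(t \right)} = 100$ ($R{\left(t \right)} = \left(4 + 6\right)^{2} = 10^{2} = 100$)
$X = 39027$ ($X = 100 - -38927 = 100 + 38927 = 39027$)
$\frac{X}{a} = \frac{39027}{-6081494} = 39027 \left(- \frac{1}{6081494}\right) = - \frac{39027}{6081494}$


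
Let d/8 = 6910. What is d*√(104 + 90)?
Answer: 55280*√194 ≈ 7.6996e+5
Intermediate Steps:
d = 55280 (d = 8*6910 = 55280)
d*√(104 + 90) = 55280*√(104 + 90) = 55280*√194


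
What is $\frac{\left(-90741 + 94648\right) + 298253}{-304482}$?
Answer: $- \frac{50360}{50747} \approx -0.99237$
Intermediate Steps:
$\frac{\left(-90741 + 94648\right) + 298253}{-304482} = \left(3907 + 298253\right) \left(- \frac{1}{304482}\right) = 302160 \left(- \frac{1}{304482}\right) = - \frac{50360}{50747}$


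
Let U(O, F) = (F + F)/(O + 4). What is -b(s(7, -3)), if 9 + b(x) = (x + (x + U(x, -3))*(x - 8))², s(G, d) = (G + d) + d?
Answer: 81/25 ≈ 3.2400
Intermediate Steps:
U(O, F) = 2*F/(4 + O) (U(O, F) = (2*F)/(4 + O) = 2*F/(4 + O))
s(G, d) = G + 2*d
b(x) = -9 + (x + (-8 + x)*(x - 6/(4 + x)))² (b(x) = -9 + (x + (x + 2*(-3)/(4 + x))*(x - 8))² = -9 + (x + (x - 6/(4 + x))*(-8 + x))² = -9 + (x + (-8 + x)*(x - 6/(4 + x)))²)
-b(s(7, -3)) = -(-9 + (48 + (7 + 2*(-3))³ - 34*(7 + 2*(-3)) - 3*(7 + 2*(-3))²)²/(4 + (7 + 2*(-3)))²) = -(-9 + (48 + (7 - 6)³ - 34*(7 - 6) - 3*(7 - 6)²)²/(4 + (7 - 6))²) = -(-9 + (48 + 1³ - 34*1 - 3*1²)²/(4 + 1)²) = -(-9 + (48 + 1 - 34 - 3*1)²/5²) = -(-9 + (48 + 1 - 34 - 3)²/25) = -(-9 + (1/25)*12²) = -(-9 + (1/25)*144) = -(-9 + 144/25) = -1*(-81/25) = 81/25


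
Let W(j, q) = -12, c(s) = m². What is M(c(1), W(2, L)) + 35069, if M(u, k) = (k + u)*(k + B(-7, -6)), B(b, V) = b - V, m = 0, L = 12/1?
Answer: 35225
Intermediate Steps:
L = 12 (L = 12*1 = 12)
c(s) = 0 (c(s) = 0² = 0)
M(u, k) = (-1 + k)*(k + u) (M(u, k) = (k + u)*(k + (-7 - 1*(-6))) = (k + u)*(k + (-7 + 6)) = (k + u)*(k - 1) = (k + u)*(-1 + k) = (-1 + k)*(k + u))
M(c(1), W(2, L)) + 35069 = ((-12)² - 1*(-12) - 1*0 - 12*0) + 35069 = (144 + 12 + 0 + 0) + 35069 = 156 + 35069 = 35225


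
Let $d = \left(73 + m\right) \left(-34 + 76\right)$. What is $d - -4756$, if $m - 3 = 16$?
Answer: $8620$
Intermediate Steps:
$m = 19$ ($m = 3 + 16 = 19$)
$d = 3864$ ($d = \left(73 + 19\right) \left(-34 + 76\right) = 92 \cdot 42 = 3864$)
$d - -4756 = 3864 - -4756 = 3864 + 4756 = 8620$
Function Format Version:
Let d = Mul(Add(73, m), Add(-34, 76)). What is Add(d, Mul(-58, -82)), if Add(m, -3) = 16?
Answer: 8620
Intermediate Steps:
m = 19 (m = Add(3, 16) = 19)
d = 3864 (d = Mul(Add(73, 19), Add(-34, 76)) = Mul(92, 42) = 3864)
Add(d, Mul(-58, -82)) = Add(3864, Mul(-58, -82)) = Add(3864, 4756) = 8620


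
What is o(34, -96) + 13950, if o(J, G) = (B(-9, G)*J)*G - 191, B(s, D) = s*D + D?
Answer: -2492993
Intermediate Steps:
B(s, D) = D + D*s (B(s, D) = D*s + D = D + D*s)
o(J, G) = -191 - 8*J*G² (o(J, G) = ((G*(1 - 9))*J)*G - 191 = ((G*(-8))*J)*G - 191 = ((-8*G)*J)*G - 191 = (-8*G*J)*G - 191 = -8*J*G² - 191 = -191 - 8*J*G²)
o(34, -96) + 13950 = (-191 - 8*34*(-96)²) + 13950 = (-191 - 8*34*9216) + 13950 = (-191 - 2506752) + 13950 = -2506943 + 13950 = -2492993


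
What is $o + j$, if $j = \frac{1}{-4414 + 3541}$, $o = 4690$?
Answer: $\frac{4094369}{873} \approx 4690.0$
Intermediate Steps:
$j = - \frac{1}{873}$ ($j = \frac{1}{-873} = - \frac{1}{873} \approx -0.0011455$)
$o + j = 4690 - \frac{1}{873} = \frac{4094369}{873}$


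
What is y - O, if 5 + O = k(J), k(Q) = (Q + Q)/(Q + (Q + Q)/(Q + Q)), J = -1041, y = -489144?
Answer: -254353321/520 ≈ -4.8914e+5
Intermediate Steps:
k(Q) = 2*Q/(1 + Q) (k(Q) = (2*Q)/(Q + (2*Q)/((2*Q))) = (2*Q)/(Q + (2*Q)*(1/(2*Q))) = (2*Q)/(Q + 1) = (2*Q)/(1 + Q) = 2*Q/(1 + Q))
O = -1559/520 (O = -5 + 2*(-1041)/(1 - 1041) = -5 + 2*(-1041)/(-1040) = -5 + 2*(-1041)*(-1/1040) = -5 + 1041/520 = -1559/520 ≈ -2.9981)
y - O = -489144 - 1*(-1559/520) = -489144 + 1559/520 = -254353321/520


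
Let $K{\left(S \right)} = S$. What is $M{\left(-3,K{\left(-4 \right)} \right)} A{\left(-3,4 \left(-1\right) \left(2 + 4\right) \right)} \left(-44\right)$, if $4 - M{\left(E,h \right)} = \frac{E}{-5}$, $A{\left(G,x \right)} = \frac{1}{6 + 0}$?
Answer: $- \frac{374}{15} \approx -24.933$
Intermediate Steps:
$A{\left(G,x \right)} = \frac{1}{6}$
$M{\left(E,h \right)} = 4 + \frac{E}{5}$ ($M{\left(E,h \right)} = 4 - \frac{E}{-5} = 4 - E \left(- \frac{1}{5}\right) = 4 - - \frac{E}{5} = 4 + \frac{E}{5}$)
$M{\left(-3,K{\left(-4 \right)} \right)} A{\left(-3,4 \left(-1\right) \left(2 + 4\right) \right)} \left(-44\right) = \left(4 + \frac{1}{5} \left(-3\right)\right) \frac{1}{6} \left(-44\right) = \left(4 - \frac{3}{5}\right) \frac{1}{6} \left(-44\right) = \frac{17}{5} \cdot \frac{1}{6} \left(-44\right) = \frac{17}{30} \left(-44\right) = - \frac{374}{15}$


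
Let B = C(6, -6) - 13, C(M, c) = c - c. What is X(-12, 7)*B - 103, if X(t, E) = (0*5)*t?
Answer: -103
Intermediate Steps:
C(M, c) = 0
X(t, E) = 0 (X(t, E) = 0*t = 0)
B = -13 (B = 0 - 13 = -13)
X(-12, 7)*B - 103 = 0*(-13) - 103 = 0 - 103 = -103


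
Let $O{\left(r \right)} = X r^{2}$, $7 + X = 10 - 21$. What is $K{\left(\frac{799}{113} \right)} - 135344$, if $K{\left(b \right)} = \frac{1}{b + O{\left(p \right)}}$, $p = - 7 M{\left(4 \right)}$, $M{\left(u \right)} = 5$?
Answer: $- \frac{337121737857}{2490851} \approx -1.3534 \cdot 10^{5}$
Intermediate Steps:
$p = -35$ ($p = \left(-7\right) 5 = -35$)
$X = -18$ ($X = -7 + \left(10 - 21\right) = -7 - 11 = -18$)
$O{\left(r \right)} = - 18 r^{2}$
$K{\left(b \right)} = \frac{1}{-22050 + b}$ ($K{\left(b \right)} = \frac{1}{b - 18 \left(-35\right)^{2}} = \frac{1}{b - 22050} = \frac{1}{-22050 + b}$)
$K{\left(\frac{799}{113} \right)} - 135344 = \frac{1}{-22050 + \frac{799}{113}} - 135344 = \frac{1}{- \frac{2490851}{113}} - 135344 = - \frac{113}{2490851} - 135344 = - \frac{337121737857}{2490851}$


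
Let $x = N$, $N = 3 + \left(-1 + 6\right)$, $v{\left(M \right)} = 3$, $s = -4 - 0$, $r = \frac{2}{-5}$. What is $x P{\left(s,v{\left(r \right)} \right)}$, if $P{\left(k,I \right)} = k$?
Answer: $-32$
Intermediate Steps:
$r = - \frac{2}{5}$ ($r = 2 \left(- \frac{1}{5}\right) = - \frac{2}{5} \approx -0.4$)
$s = -4$ ($s = -4 + 0 = -4$)
$N = 8$ ($N = 3 + 5 = 8$)
$x = 8$
$x P{\left(s,v{\left(r \right)} \right)} = 8 \left(-4\right) = -32$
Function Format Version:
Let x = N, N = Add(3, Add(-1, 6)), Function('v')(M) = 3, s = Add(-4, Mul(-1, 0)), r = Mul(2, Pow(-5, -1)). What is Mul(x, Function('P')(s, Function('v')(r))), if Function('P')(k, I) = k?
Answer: -32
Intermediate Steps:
r = Rational(-2, 5) (r = Mul(2, Rational(-1, 5)) = Rational(-2, 5) ≈ -0.40000)
s = -4 (s = Add(-4, 0) = -4)
N = 8 (N = Add(3, 5) = 8)
x = 8
Mul(x, Function('P')(s, Function('v')(r))) = Mul(8, -4) = -32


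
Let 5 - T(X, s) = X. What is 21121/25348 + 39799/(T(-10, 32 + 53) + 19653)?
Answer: 89014555/31159029 ≈ 2.8568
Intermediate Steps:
T(X, s) = 5 - X
21121/25348 + 39799/(T(-10, 32 + 53) + 19653) = 21121/25348 + 39799/((5 - 1*(-10)) + 19653) = 21121*(1/25348) + 39799/((5 + 10) + 19653) = 21121/25348 + 39799/(15 + 19653) = 21121/25348 + 39799/19668 = 89014555/31159029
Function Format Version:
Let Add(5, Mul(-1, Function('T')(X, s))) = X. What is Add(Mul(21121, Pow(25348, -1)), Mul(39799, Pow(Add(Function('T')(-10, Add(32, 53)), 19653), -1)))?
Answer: Rational(89014555, 31159029) ≈ 2.8568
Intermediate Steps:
Function('T')(X, s) = Add(5, Mul(-1, X))
Add(Mul(21121, Pow(25348, -1)), Mul(39799, Pow(Add(Function('T')(-10, Add(32, 53)), 19653), -1))) = Add(Mul(21121, Pow(25348, -1)), Mul(39799, Pow(Add(Add(5, Mul(-1, -10)), 19653), -1))) = Add(Mul(21121, Rational(1, 25348)), Mul(39799, Pow(Add(Add(5, 10), 19653), -1))) = Add(Rational(21121, 25348), Mul(39799, Pow(Add(15, 19653), -1))) = Add(Rational(21121, 25348), Mul(39799, Pow(19668, -1))) = Add(Rational(21121, 25348), Mul(39799, Rational(1, 19668))) = Add(Rational(21121, 25348), Rational(39799, 19668)) = Rational(89014555, 31159029)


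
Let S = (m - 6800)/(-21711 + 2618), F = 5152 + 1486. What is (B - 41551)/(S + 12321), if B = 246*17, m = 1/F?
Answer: -4736122172246/1561600472613 ≈ -3.0329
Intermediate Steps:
F = 6638
m = 1/6638 ≈ 0.00015065
S = 45138399/126739334 (S = (1/6638 - 6800)/(-21711 + 2618) = -45138399/6638/(-19093) = -45138399/6638*(-1/19093) = 45138399/126739334 ≈ 0.35615)
B = 4182
(B - 41551)/(S + 12321) = (4182 - 41551)/(45138399/126739334 + 12321) = -37369/1561600472613/126739334 = -37369*126739334/1561600472613 = -4736122172246/1561600472613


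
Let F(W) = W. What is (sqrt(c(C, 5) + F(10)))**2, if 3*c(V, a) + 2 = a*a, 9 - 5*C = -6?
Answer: 53/3 ≈ 17.667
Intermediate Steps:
C = 3 (C = 9/5 - 1/5*(-6) = 9/5 + 6/5 = 3)
c(V, a) = -2/3 + a**2/3 (c(V, a) = -2/3 + (a*a)/3 = -2/3 + a**2/3)
(sqrt(c(C, 5) + F(10)))**2 = (sqrt((-2/3 + (1/3)*5**2) + 10))**2 = (sqrt((-2/3 + (1/3)*25) + 10))**2 = (sqrt((-2/3 + 25/3) + 10))**2 = (sqrt(23/3 + 10))**2 = (sqrt(53/3))**2 = (sqrt(159)/3)**2 = 53/3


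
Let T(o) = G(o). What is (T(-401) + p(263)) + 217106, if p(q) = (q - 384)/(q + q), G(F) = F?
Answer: 113986709/526 ≈ 2.1670e+5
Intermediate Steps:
T(o) = o
p(q) = (-384 + q)/(2*q) (p(q) = (-384 + q)/((2*q)) = (-384 + q)*(1/(2*q)) = (-384 + q)/(2*q))
(T(-401) + p(263)) + 217106 = (-401 + (½)*(-384 + 263)/263) + 217106 = (-401 + (½)*(1/263)*(-121)) + 217106 = (-401 - 121/526) + 217106 = -211047/526 + 217106 = 113986709/526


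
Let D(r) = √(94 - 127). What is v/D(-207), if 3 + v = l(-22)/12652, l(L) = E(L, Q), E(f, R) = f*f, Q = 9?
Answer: 9368*I*√33/104379 ≈ 0.51557*I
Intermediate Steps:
E(f, R) = f²
l(L) = L²
D(r) = I*√33 (D(r) = √(-33) = I*√33)
v = -9368/3163 (v = -3 + (-22)²/12652 = -3 + 484*(1/12652) = -3 + 121/3163 = -9368/3163 ≈ -2.9617)
v/D(-207) = -9368*(-I*√33/33)/3163 = -(-9368)*I*√33/104379 = 9368*I*√33/104379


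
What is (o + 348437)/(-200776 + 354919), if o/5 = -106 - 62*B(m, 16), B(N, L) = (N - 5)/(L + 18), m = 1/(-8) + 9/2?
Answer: 47316127/20963448 ≈ 2.2571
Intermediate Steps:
m = 35/8 (m = 1*(-⅛) + 9*(½) = -⅛ + 9/2 = 35/8 ≈ 4.3750)
B(N, L) = (-5 + N)/(18 + L)
o = -71305/136 (o = 5*(-106 - 62*(-5 + 35/8)/(18 + 16)) = 5*(-106 - 62*(-5)/(34*8)) = 5*(-106 - 31*(-5)/(17*8)) = 5*(-106 - 62*(-5/272)) = 5*(-106 + 155/136) = 5*(-14261/136) = -71305/136 ≈ -524.30)
(o + 348437)/(-200776 + 354919) = (-71305/136 + 348437)/(-200776 + 354919) = (47316127/136)/154143 = (47316127/136)*(1/154143) = 47316127/20963448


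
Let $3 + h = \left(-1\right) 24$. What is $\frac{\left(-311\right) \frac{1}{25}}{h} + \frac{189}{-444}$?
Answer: $\frac{3503}{99900} \approx 0.035065$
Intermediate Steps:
$h = -27$ ($h = -3 - 24 = -27$)
$\frac{\left(-311\right) \frac{1}{25}}{h} + \frac{189}{-444} = \frac{\left(-311\right) \frac{1}{25}}{-27} + \frac{189}{-444} = \left(-311\right) \frac{1}{25} \left(- \frac{1}{27}\right) + 189 \left(- \frac{1}{444}\right) = \left(- \frac{311}{25}\right) \left(- \frac{1}{27}\right) - \frac{63}{148} = \frac{311}{675} - \frac{63}{148} = \frac{3503}{99900}$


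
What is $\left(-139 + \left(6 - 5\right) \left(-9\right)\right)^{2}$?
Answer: $21904$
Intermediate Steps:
$\left(-139 + \left(6 - 5\right) \left(-9\right)\right)^{2} = \left(-139 + 1 \left(-9\right)\right)^{2} = \left(-139 - 9\right)^{2} = \left(-148\right)^{2} = 21904$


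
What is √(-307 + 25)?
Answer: I*√282 ≈ 16.793*I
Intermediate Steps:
√(-307 + 25) = √(-282) = I*√282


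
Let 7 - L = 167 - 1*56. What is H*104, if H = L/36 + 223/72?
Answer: 65/3 ≈ 21.667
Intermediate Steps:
L = -104 (L = 7 - (167 - 1*56) = 7 - (167 - 56) = 7 - 1*111 = 7 - 111 = -104)
H = 5/24 (H = -104/36 + 223/72 = -104*1/36 + 223*(1/72) = -26/9 + 223/72 = 5/24 ≈ 0.20833)
H*104 = (5/24)*104 = 65/3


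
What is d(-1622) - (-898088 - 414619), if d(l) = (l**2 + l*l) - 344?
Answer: 6574131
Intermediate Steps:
d(l) = -344 + 2*l**2 (d(l) = (l**2 + l**2) - 344 = 2*l**2 - 344 = -344 + 2*l**2)
d(-1622) - (-898088 - 414619) = (-344 + 2*(-1622)**2) - (-898088 - 414619) = (-344 + 2*2630884) - 1*(-1312707) = (-344 + 5261768) + 1312707 = 5261424 + 1312707 = 6574131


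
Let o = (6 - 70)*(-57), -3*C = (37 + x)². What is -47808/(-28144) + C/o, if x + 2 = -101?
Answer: 695513/534736 ≈ 1.3007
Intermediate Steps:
x = -103 (x = -2 - 101 = -103)
C = -1452 (C = -(37 - 103)²/3 = -⅓*(-66)² = -⅓*4356 = -1452)
o = 3648 (o = -64*(-57) = 3648)
-47808/(-28144) + C/o = -47808/(-28144) - 1452/3648 = -47808*(-1/28144) - 1452*1/3648 = 2988/1759 - 121/304 = 695513/534736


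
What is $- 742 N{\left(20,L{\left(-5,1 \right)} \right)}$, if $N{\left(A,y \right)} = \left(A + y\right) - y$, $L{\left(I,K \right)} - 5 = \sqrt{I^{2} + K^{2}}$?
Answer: $-14840$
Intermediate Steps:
$L{\left(I,K \right)} = 5 + \sqrt{I^{2} + K^{2}}$
$N{\left(A,y \right)} = A$
$- 742 N{\left(20,L{\left(-5,1 \right)} \right)} = \left(-742\right) 20 = -14840$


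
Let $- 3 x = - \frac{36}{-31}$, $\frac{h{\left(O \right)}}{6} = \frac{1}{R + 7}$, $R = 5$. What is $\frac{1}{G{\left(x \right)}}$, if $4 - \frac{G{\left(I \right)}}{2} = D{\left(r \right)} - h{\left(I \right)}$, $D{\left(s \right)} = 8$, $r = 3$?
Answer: $- \frac{1}{7} \approx -0.14286$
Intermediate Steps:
$h{\left(O \right)} = \frac{1}{2}$ ($h{\left(O \right)} = \frac{6}{5 + 7} = \frac{6}{12} = 6 \cdot \frac{1}{12} = \frac{1}{2}$)
$x = - \frac{12}{31}$ ($x = - \frac{\left(-36\right) \frac{1}{-31}}{3} = - \frac{\left(-36\right) \left(- \frac{1}{31}\right)}{3} = \left(- \frac{1}{3}\right) \frac{36}{31} = - \frac{12}{31} \approx -0.3871$)
$G{\left(I \right)} = -7$ ($G{\left(I \right)} = 8 - 2 \left(8 - \frac{1}{2}\right) = 8 - 15 = -7$)
$\frac{1}{G{\left(x \right)}} = \frac{1}{-7} = - \frac{1}{7}$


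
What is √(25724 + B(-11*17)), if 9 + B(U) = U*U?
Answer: 2*√15171 ≈ 246.34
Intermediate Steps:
B(U) = -9 + U² (B(U) = -9 + U*U = -9 + U²)
√(25724 + B(-11*17)) = √(25724 + (-9 + (-11*17)²)) = √(25724 + (-9 + (-187)²)) = √(25724 + (-9 + 34969)) = √(25724 + 34960) = √60684 = 2*√15171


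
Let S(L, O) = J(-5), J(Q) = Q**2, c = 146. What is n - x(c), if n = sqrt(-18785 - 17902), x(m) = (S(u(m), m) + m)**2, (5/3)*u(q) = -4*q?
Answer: -29241 + I*sqrt(36687) ≈ -29241.0 + 191.54*I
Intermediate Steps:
u(q) = -12*q/5 (u(q) = 3*(-4*q)/5 = -12*q/5)
S(L, O) = 25 (S(L, O) = (-5)**2 = 25)
x(m) = (25 + m)**2
n = I*sqrt(36687) (n = sqrt(-36687) = I*sqrt(36687) ≈ 191.54*I)
n - x(c) = I*sqrt(36687) - (25 + 146)**2 = I*sqrt(36687) - 1*171**2 = I*sqrt(36687) - 1*29241 = I*sqrt(36687) - 29241 = -29241 + I*sqrt(36687)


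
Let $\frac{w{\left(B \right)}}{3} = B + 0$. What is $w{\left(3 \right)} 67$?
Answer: $603$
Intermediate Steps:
$w{\left(B \right)} = 3 B$ ($w{\left(B \right)} = 3 \left(B + 0\right) = 3 B$)
$w{\left(3 \right)} 67 = 3 \cdot 3 \cdot 67 = 9 \cdot 67 = 603$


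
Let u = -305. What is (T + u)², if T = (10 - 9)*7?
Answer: 88804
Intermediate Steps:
T = 7 (T = 1*7 = 7)
(T + u)² = (7 - 305)² = (-298)² = 88804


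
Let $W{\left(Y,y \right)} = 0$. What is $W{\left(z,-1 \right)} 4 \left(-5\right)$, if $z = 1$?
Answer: $0$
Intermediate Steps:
$W{\left(z,-1 \right)} 4 \left(-5\right) = 0 \cdot 4 \left(-5\right) = 0 \left(-5\right) = 0$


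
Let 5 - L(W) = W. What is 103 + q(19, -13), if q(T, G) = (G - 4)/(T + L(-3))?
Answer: 2764/27 ≈ 102.37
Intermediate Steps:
L(W) = 5 - W
q(T, G) = (-4 + G)/(8 + T) (q(T, G) = (G - 4)/(T + (5 - 1*(-3))) = (-4 + G)/(T + (5 + 3)) = (-4 + G)/(T + 8) = (-4 + G)/(8 + T))
103 + q(19, -13) = 103 + (-4 - 13)/(8 + 19) = 103 - 17/27 = 2764/27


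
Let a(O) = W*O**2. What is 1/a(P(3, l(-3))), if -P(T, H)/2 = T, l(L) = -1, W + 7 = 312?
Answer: 1/10980 ≈ 9.1075e-5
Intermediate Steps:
W = 305 (W = -7 + 312 = 305)
P(T, H) = -2*T
a(O) = 305*O**2
1/a(P(3, l(-3))) = 1/(305*(-2*3)**2) = 1/(305*(-6)**2) = 1/(305*36) = 1/10980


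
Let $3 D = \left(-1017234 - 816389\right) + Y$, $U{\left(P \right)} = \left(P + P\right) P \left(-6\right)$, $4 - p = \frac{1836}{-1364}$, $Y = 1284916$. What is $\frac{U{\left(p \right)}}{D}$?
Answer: $\frac{119639844}{63804198667} \approx 0.0018751$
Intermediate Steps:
$p = \frac{1823}{341}$ ($p = 4 - \frac{1836}{-1364} = 4 - 1836 \left(- \frac{1}{1364}\right) = 4 - - \frac{459}{341} = 4 + \frac{459}{341} = \frac{1823}{341} \approx 5.346$)
$U{\left(P \right)} = - 12 P^{2}$ ($U{\left(P \right)} = 2 P P \left(-6\right) = 2 P^{2} \left(-6\right) = - 12 P^{2}$)
$D = - \frac{548707}{3}$ ($D = \frac{\left(-1017234 - 816389\right) + 1284916}{3} = \frac{-1833623 + 1284916}{3} = \frac{1}{3} \left(-548707\right) = - \frac{548707}{3} \approx -1.829 \cdot 10^{5}$)
$\frac{U{\left(p \right)}}{D} = \frac{\left(-12\right) \left(\frac{1823}{341}\right)^{2}}{- \frac{548707}{3}} = \left(-12\right) \frac{3323329}{116281} \left(- \frac{3}{548707}\right) = \left(- \frac{39879948}{116281}\right) \left(- \frac{3}{548707}\right) = \frac{119639844}{63804198667}$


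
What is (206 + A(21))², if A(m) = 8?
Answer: 45796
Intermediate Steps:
(206 + A(21))² = (206 + 8)² = 214² = 45796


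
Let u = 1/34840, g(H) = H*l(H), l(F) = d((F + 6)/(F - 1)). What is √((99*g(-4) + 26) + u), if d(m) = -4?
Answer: 3*√54284979190/17420 ≈ 40.125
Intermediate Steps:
l(F) = -4
g(H) = -4*H (g(H) = H*(-4) = -4*H)
u = 1/34840 ≈ 2.8703e-5
√((99*g(-4) + 26) + u) = √((99*(-4*(-4)) + 26) + 1/34840) = √((99*16 + 26) + 1/34840) = √((1584 + 26) + 1/34840) = √(1610 + 1/34840) = √(56092401/34840) = 3*√54284979190/17420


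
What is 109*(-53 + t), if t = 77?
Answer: 2616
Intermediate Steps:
109*(-53 + t) = 109*(-53 + 77) = 109*24 = 2616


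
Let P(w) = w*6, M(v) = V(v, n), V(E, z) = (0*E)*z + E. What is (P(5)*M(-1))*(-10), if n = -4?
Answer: 300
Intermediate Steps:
V(E, z) = E (V(E, z) = 0*z + E = 0 + E = E)
M(v) = v
P(w) = 6*w
(P(5)*M(-1))*(-10) = ((6*5)*(-1))*(-10) = (30*(-1))*(-10) = -30*(-10) = 300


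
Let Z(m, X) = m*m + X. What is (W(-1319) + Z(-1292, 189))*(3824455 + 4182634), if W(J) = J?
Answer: 13356897401926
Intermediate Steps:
Z(m, X) = X + m² (Z(m, X) = m² + X = X + m²)
(W(-1319) + Z(-1292, 189))*(3824455 + 4182634) = (-1319 + (189 + (-1292)²))*(3824455 + 4182634) = (-1319 + (189 + 1669264))*8007089 = (-1319 + 1669453)*8007089 = 1668134*8007089 = 13356897401926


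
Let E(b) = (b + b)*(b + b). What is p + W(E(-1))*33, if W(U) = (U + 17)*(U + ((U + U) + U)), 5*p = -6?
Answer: 55434/5 ≈ 11087.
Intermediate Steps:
p = -6/5 (p = (1/5)*(-6) = -6/5 ≈ -1.2000)
E(b) = 4*b**2 (E(b) = (2*b)*(2*b) = 4*b**2)
W(U) = 4*U*(17 + U) (W(U) = (17 + U)*(U + (2*U + U)) = (17 + U)*(U + 3*U) = (17 + U)*(4*U) = 4*U*(17 + U))
p + W(E(-1))*33 = -6/5 + (4*(4*(-1)**2)*(17 + 4*(-1)**2))*33 = -6/5 + (4*(4*1)*(17 + 4*1))*33 = -6/5 + (4*4*(17 + 4))*33 = -6/5 + (4*4*21)*33 = -6/5 + 336*33 = -6/5 + 11088 = 55434/5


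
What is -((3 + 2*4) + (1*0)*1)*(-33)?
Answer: 363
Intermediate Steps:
-((3 + 2*4) + (1*0)*1)*(-33) = -((3 + 8) + 0*1)*(-33) = -(11 + 0)*(-33) = -11*(-33) = -1*(-363) = 363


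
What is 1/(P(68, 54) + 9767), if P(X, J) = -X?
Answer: 1/9699 ≈ 0.00010310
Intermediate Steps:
1/(P(68, 54) + 9767) = 1/(-1*68 + 9767) = 1/(-68 + 9767) = 1/9699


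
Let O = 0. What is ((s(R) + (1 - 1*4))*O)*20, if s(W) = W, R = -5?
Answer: 0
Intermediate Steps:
((s(R) + (1 - 1*4))*O)*20 = ((-5 + (1 - 1*4))*0)*20 = ((-5 + (1 - 4))*0)*20 = ((-5 - 3)*0)*20 = -8*0*20 = 0*20 = 0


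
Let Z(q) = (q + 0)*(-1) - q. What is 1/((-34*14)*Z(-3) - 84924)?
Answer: -1/87780 ≈ -1.1392e-5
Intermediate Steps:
Z(q) = -2*q (Z(q) = q*(-1) - q = -q - q = -2*q)
1/((-34*14)*Z(-3) - 84924) = 1/((-34*14)*(-2*(-3)) - 84924) = 1/(-476*6 - 84924) = 1/(-2856 - 84924) = 1/(-87780) = -1/87780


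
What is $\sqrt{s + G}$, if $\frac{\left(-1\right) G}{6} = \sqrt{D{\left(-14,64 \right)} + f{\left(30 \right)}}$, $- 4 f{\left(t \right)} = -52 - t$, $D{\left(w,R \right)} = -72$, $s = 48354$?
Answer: $\sqrt{48354 - 3 i \sqrt{206}} \approx 219.9 - 0.0979 i$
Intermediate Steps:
$f{\left(t \right)} = 13 + \frac{t}{4}$ ($f{\left(t \right)} = - \frac{-52 - t}{4} = 13 + \frac{t}{4}$)
$G = - 3 i \sqrt{206}$ ($G = - 6 \sqrt{-72 + \left(13 + \frac{1}{4} \cdot 30\right)} = - 6 \sqrt{-72 + \left(13 + \frac{15}{2}\right)} = - 6 \sqrt{-72 + \frac{41}{2}} = - 6 \sqrt{- \frac{103}{2}} = - 6 \frac{i \sqrt{206}}{2} = - 3 i \sqrt{206} \approx - 43.058 i$)
$\sqrt{s + G} = \sqrt{48354 - 3 i \sqrt{206}}$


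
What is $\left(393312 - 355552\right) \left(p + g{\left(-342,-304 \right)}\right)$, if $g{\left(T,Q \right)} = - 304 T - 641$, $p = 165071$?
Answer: $10134708480$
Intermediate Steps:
$g{\left(T,Q \right)} = -641 - 304 T$
$\left(393312 - 355552\right) \left(p + g{\left(-342,-304 \right)}\right) = \left(393312 - 355552\right) \left(165071 - -103327\right) = 37760 \left(165071 + \left(-641 + 103968\right)\right) = 37760 \left(165071 + 103327\right) = 37760 \cdot 268398 = 10134708480$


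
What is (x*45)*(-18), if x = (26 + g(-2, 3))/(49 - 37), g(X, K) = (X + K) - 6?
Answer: -2835/2 ≈ -1417.5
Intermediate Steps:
g(X, K) = -6 + K + X (g(X, K) = (K + X) - 6 = -6 + K + X)
x = 7/4 (x = (26 + (-6 + 3 - 2))/(49 - 37) = (26 - 5)/12 = 21*(1/12) = 7/4 ≈ 1.7500)
(x*45)*(-18) = ((7/4)*45)*(-18) = (315/4)*(-18) = -2835/2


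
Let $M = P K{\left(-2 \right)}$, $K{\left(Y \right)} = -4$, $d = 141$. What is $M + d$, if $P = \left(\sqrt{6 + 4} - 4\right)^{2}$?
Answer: $37 + 32 \sqrt{10} \approx 138.19$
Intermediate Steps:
$P = \left(-4 + \sqrt{10}\right)^{2}$ ($P = \left(\sqrt{10} - 4\right)^{2} = \left(-4 + \sqrt{10}\right)^{2} \approx 0.70178$)
$M = - 4 \left(4 - \sqrt{10}\right)^{2}$ ($M = \left(4 - \sqrt{10}\right)^{2} \left(-4\right) = - 4 \left(4 - \sqrt{10}\right)^{2} \approx -2.8071$)
$M + d = \left(-104 + 32 \sqrt{10}\right) + 141 = 37 + 32 \sqrt{10}$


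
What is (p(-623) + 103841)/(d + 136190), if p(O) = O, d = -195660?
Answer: -51609/29735 ≈ -1.7356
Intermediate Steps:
(p(-623) + 103841)/(d + 136190) = (-623 + 103841)/(-195660 + 136190) = 103218/(-59470) = 103218*(-1/59470) = -51609/29735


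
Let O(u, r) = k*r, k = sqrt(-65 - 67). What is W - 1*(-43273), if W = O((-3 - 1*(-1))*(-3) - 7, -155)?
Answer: 43273 - 310*I*sqrt(33) ≈ 43273.0 - 1780.8*I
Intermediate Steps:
k = 2*I*sqrt(33) (k = sqrt(-132) = 2*I*sqrt(33) ≈ 11.489*I)
O(u, r) = 2*I*r*sqrt(33) (O(u, r) = (2*I*sqrt(33))*r = 2*I*r*sqrt(33))
W = -310*I*sqrt(33) (W = 2*I*(-155)*sqrt(33) = -310*I*sqrt(33) ≈ -1780.8*I)
W - 1*(-43273) = -310*I*sqrt(33) - 1*(-43273) = -310*I*sqrt(33) + 43273 = 43273 - 310*I*sqrt(33)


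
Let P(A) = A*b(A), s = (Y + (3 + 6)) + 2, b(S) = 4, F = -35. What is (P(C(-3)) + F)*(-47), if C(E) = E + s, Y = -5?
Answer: 1081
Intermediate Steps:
s = 6 (s = (-5 + (3 + 6)) + 2 = (-5 + 9) + 2 = 4 + 2 = 6)
C(E) = 6 + E (C(E) = E + 6 = 6 + E)
P(A) = 4*A (P(A) = A*4 = 4*A)
(P(C(-3)) + F)*(-47) = (4*(6 - 3) - 35)*(-47) = (4*3 - 35)*(-47) = (12 - 35)*(-47) = -23*(-47) = 1081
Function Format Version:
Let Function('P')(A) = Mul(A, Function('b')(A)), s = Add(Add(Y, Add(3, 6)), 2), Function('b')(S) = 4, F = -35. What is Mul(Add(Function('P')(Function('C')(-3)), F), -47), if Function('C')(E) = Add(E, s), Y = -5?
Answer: 1081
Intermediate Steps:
s = 6 (s = Add(Add(-5, Add(3, 6)), 2) = Add(Add(-5, 9), 2) = Add(4, 2) = 6)
Function('C')(E) = Add(6, E) (Function('C')(E) = Add(E, 6) = Add(6, E))
Function('P')(A) = Mul(4, A) (Function('P')(A) = Mul(A, 4) = Mul(4, A))
Mul(Add(Function('P')(Function('C')(-3)), F), -47) = Mul(Add(Mul(4, Add(6, -3)), -35), -47) = Mul(Add(Mul(4, 3), -35), -47) = Mul(Add(12, -35), -47) = Mul(-23, -47) = 1081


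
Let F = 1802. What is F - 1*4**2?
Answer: 1786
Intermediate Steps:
F - 1*4**2 = 1802 - 1*4**2 = 1802 - 1*16 = 1802 - 16 = 1786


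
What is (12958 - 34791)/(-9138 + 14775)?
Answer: -21833/5637 ≈ -3.8732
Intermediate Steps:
(12958 - 34791)/(-9138 + 14775) = -21833/5637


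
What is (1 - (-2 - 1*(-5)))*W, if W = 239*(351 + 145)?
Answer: -237088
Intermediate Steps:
W = 118544 (W = 239*496 = 118544)
(1 - (-2 - 1*(-5)))*W = (1 - (-2 - 1*(-5)))*118544 = (1 - (-2 + 5))*118544 = (1 - 1*3)*118544 = (1 - 3)*118544 = -2*118544 = -237088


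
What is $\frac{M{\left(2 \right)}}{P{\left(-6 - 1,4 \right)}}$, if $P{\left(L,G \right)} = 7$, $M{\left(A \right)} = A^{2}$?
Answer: $\frac{4}{7} \approx 0.57143$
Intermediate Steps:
$\frac{M{\left(2 \right)}}{P{\left(-6 - 1,4 \right)}} = \frac{2^{2}}{7} = 4 \cdot \frac{1}{7} = \frac{4}{7}$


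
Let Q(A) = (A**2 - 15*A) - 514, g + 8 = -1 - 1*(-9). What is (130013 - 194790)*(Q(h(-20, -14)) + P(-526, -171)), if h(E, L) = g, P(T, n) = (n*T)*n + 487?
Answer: 996321628161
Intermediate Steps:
P(T, n) = 487 + T*n**2 (P(T, n) = (T*n)*n + 487 = T*n**2 + 487 = 487 + T*n**2)
g = 0 (g = -8 + (-1 - 1*(-9)) = -8 + (-1 + 9) = -8 + 8 = 0)
h(E, L) = 0
Q(A) = -514 + A**2 - 15*A
(130013 - 194790)*(Q(h(-20, -14)) + P(-526, -171)) = (130013 - 194790)*((-514 + 0**2 - 15*0) + (487 - 526*(-171)**2)) = -64777*((-514 + 0 + 0) + (487 - 526*29241)) = -64777*(-514 + (487 - 15380766)) = -64777*(-514 - 15380279) = -64777*(-15380793) = 996321628161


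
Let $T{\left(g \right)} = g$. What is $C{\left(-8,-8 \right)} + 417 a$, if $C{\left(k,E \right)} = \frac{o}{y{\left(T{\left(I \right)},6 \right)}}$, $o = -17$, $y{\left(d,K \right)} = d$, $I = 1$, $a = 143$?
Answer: $59614$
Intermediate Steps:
$C{\left(k,E \right)} = -17$ ($C{\left(k,E \right)} = - \frac{17}{1} = \left(-17\right) 1 = -17$)
$C{\left(-8,-8 \right)} + 417 a = -17 + 417 \cdot 143 = -17 + 59631 = 59614$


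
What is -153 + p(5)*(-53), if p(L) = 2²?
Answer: -365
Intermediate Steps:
p(L) = 4
-153 + p(5)*(-53) = -153 + 4*(-53) = -153 - 212 = -365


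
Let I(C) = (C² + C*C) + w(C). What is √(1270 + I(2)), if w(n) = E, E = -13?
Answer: √1265 ≈ 35.567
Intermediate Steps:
w(n) = -13
I(C) = -13 + 2*C² (I(C) = (C² + C*C) - 13 = (C² + C²) - 13 = 2*C² - 13 = -13 + 2*C²)
√(1270 + I(2)) = √(1270 + (-13 + 2*2²)) = √(1270 + (-13 + 2*4)) = √(1270 + (-13 + 8)) = √(1270 - 5) = √1265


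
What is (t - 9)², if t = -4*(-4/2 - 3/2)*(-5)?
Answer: 6241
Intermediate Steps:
t = -70 (t = -4*(-4*½ - 3*½)*(-5) = -4*(-2 - 3/2)*(-5) = -4*(-7/2)*(-5) = 14*(-5) = -70)
(t - 9)² = (-70 - 9)² = (-79)² = 6241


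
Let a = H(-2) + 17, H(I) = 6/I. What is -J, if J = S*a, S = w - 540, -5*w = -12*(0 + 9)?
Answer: 36288/5 ≈ 7257.6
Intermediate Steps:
w = 108/5 (w = -(-12)*(0 + 9)/5 = -(-12)*9/5 = -⅕*(-108) = 108/5 ≈ 21.600)
S = -2592/5 (S = 108/5 - 540 = -2592/5 ≈ -518.40)
a = 14 (a = 6/(-2) + 17 = 6*(-½) + 17 = -3 + 17 = 14)
J = -36288/5 (J = -2592/5*14 = -36288/5 ≈ -7257.6)
-J = -1*(-36288/5) = 36288/5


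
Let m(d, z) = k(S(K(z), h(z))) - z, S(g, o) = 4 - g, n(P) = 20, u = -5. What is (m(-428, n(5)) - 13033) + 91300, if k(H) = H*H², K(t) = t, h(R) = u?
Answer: 74151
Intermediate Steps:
h(R) = -5
k(H) = H³
m(d, z) = (4 - z)³ - z
(m(-428, n(5)) - 13033) + 91300 = ((-1*20 - (-4 + 20)³) - 13033) + 91300 = ((-20 - 1*16³) - 13033) + 91300 = ((-20 - 1*4096) - 13033) + 91300 = ((-20 - 4096) - 13033) + 91300 = (-4116 - 13033) + 91300 = -17149 + 91300 = 74151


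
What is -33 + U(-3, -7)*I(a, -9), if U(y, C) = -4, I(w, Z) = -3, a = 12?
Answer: -21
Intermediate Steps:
-33 + U(-3, -7)*I(a, -9) = -33 - 4*(-3) = -33 + 12 = -21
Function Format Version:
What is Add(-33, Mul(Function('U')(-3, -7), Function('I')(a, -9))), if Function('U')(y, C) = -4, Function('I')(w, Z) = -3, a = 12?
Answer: -21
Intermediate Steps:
Add(-33, Mul(Function('U')(-3, -7), Function('I')(a, -9))) = Add(-33, Mul(-4, -3)) = Add(-33, 12) = -21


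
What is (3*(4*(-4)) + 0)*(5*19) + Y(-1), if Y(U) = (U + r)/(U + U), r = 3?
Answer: -4561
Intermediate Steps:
Y(U) = (3 + U)/(2*U) (Y(U) = (U + 3)/(U + U) = (3 + U)/((2*U)) = (3 + U)*(1/(2*U)) = (3 + U)/(2*U))
(3*(4*(-4)) + 0)*(5*19) + Y(-1) = (3*(4*(-4)) + 0)*(5*19) + (1/2)*(3 - 1)/(-1) = (3*(-16) + 0)*95 + (1/2)*(-1)*2 = (-48 + 0)*95 - 1 = -48*95 - 1 = -4560 - 1 = -4561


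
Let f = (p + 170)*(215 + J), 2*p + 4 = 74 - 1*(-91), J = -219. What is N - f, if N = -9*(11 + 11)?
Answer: 804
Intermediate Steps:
p = 161/2 (p = -2 + (74 - 1*(-91))/2 = -2 + (74 + 91)/2 = -2 + (½)*165 = -2 + 165/2 = 161/2 ≈ 80.500)
f = -1002 (f = (161/2 + 170)*(215 - 219) = (501/2)*(-4) = -1002)
N = -198 (N = -9*22 = -198)
N - f = -198 - 1*(-1002) = -198 + 1002 = 804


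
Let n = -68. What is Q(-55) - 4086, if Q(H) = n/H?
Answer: -224662/55 ≈ -4084.8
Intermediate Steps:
Q(H) = -68/H
Q(-55) - 4086 = -68/(-55) - 4086 = -68*(-1/55) - 4086 = 68/55 - 4086 = -224662/55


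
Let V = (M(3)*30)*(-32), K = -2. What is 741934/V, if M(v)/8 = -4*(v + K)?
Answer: 370967/15360 ≈ 24.151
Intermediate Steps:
M(v) = 64 - 32*v (M(v) = 8*(-4*(v - 2)) = 8*(-4*(-2 + v)) = 8*(8 - 4*v) = 64 - 32*v)
V = 30720 (V = ((64 - 32*3)*30)*(-32) = ((64 - 96)*30)*(-32) = -32*30*(-32) = -960*(-32) = 30720)
741934/V = 741934/30720 = 741934*(1/30720) = 370967/15360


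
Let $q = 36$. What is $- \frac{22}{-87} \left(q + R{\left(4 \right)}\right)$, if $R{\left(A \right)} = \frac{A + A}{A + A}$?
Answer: $\frac{814}{87} \approx 9.3563$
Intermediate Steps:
$R{\left(A \right)} = 1$ ($R{\left(A \right)} = \frac{2 A}{2 A} = 2 A \frac{1}{2 A} = 1$)
$- \frac{22}{-87} \left(q + R{\left(4 \right)}\right) = - \frac{22}{-87} \left(36 + 1\right) = \left(-22\right) \left(- \frac{1}{87}\right) 37 = \frac{22}{87} \cdot 37 = \frac{814}{87}$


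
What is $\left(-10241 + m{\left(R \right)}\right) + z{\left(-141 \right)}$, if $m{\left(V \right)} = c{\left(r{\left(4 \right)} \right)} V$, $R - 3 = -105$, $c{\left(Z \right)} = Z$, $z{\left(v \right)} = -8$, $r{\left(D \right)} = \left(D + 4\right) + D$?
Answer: $-11473$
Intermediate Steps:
$r{\left(D \right)} = 4 + 2 D$ ($r{\left(D \right)} = \left(4 + D\right) + D = 4 + 2 D$)
$R = -102$ ($R = 3 - 105 = -102$)
$m{\left(V \right)} = 12 V$ ($m{\left(V \right)} = \left(4 + 2 \cdot 4\right) V = \left(4 + 8\right) V = 12 V$)
$\left(-10241 + m{\left(R \right)}\right) + z{\left(-141 \right)} = \left(-10241 + 12 \left(-102\right)\right) - 8 = \left(-10241 - 1224\right) - 8 = -11465 - 8 = -11473$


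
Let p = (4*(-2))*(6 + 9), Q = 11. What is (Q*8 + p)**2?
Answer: 1024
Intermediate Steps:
p = -120 (p = -8*15 = -120)
(Q*8 + p)**2 = (11*8 - 120)**2 = (88 - 120)**2 = (-32)**2 = 1024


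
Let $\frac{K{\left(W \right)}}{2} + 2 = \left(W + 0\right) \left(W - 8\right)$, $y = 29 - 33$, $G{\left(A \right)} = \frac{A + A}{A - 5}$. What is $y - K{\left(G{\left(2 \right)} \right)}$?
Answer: $- \frac{224}{9} \approx -24.889$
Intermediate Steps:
$G{\left(A \right)} = \frac{2 A}{-5 + A}$
$y = -4$ ($y = 29 - 33 = -4$)
$K{\left(W \right)} = -4 + 2 W \left(-8 + W\right)$ ($K{\left(W \right)} = -4 + 2 \left(W + 0\right) \left(W - 8\right) = -4 + 2 W \left(-8 + W\right)$)
$y - K{\left(G{\left(2 \right)} \right)} = -4 - \left(-4 - 16 \cdot 2 \cdot 2 \frac{1}{-5 + 2} + 2 \left(2 \cdot 2 \frac{1}{-5 + 2}\right)^{2}\right) = -4 - \left(-4 - 16 \cdot 2 \cdot 2 \frac{1}{-3} + 2 \left(2 \cdot 2 \frac{1}{-3}\right)^{2}\right) = -4 - \left(-4 - 16 \cdot 2 \cdot 2 \left(- \frac{1}{3}\right) + 2 \left(2 \cdot 2 \left(- \frac{1}{3}\right)\right)^{2}\right) = -4 - \left(-4 - - \frac{64}{3} + 2 \left(- \frac{4}{3}\right)^{2}\right) = -4 - \left(-4 + \frac{64}{3} + 2 \cdot \frac{16}{9}\right) = -4 - \left(-4 + \frac{64}{3} + \frac{32}{9}\right) = -4 - \frac{188}{9} = - \frac{224}{9}$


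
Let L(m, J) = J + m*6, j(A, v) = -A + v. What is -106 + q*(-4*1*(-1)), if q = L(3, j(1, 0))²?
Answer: 1050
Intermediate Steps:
j(A, v) = v - A
L(m, J) = J + 6*m
q = 289 (q = ((0 - 1*1) + 6*3)² = ((0 - 1) + 18)² = (-1 + 18)² = 17² = 289)
-106 + q*(-4*1*(-1)) = -106 + 289*(-4*1*(-1)) = -106 + 289*(-4*(-1)) = -106 + 289*4 = -106 + 1156 = 1050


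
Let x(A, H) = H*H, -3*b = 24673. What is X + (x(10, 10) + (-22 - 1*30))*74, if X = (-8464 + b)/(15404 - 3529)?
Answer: 1331473/375 ≈ 3550.6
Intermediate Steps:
b = -24673/3 (b = -1/3*24673 = -24673/3 ≈ -8224.3)
x(A, H) = H**2
X = -527/375 (X = (-8464 - 24673/3)/(15404 - 3529) = -50065/3/11875 = -50065/3*1/11875 = -527/375 ≈ -1.4053)
X + (x(10, 10) + (-22 - 1*30))*74 = -527/375 + (10**2 + (-22 - 1*30))*74 = -527/375 + (100 + (-22 - 30))*74 = -527/375 + (100 - 52)*74 = -527/375 + 48*74 = -527/375 + 3552 = 1331473/375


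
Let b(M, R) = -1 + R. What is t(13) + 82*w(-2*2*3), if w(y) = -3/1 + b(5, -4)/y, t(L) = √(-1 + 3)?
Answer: -1271/6 + √2 ≈ -210.42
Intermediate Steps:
t(L) = √2
w(y) = -3 - 5/y (w(y) = -3/1 + (-1 - 4)/y = -3/1 - 5/y = -3*1 - 5/y = -3 - 5/y)
t(13) + 82*w(-2*2*3) = √2 + 82*(-3 - 5/(-2*2*3)) = √2 + 82*(-3 - 5/((-4*3))) = √2 + 82*(-3 - 5/(-12)) = √2 + 82*(-3 - 5*(-1/12)) = √2 + 82*(-3 + 5/12) = √2 + 82*(-31/12) = √2 - 1271/6 = -1271/6 + √2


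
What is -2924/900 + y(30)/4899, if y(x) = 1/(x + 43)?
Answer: -87141704/26822025 ≈ -3.2489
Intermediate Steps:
y(x) = 1/(43 + x)
-2924/900 + y(30)/4899 = -2924/900 + 1/((43 + 30)*4899) = -2924*1/900 + (1/4899)/73 = -731/225 + (1/73)*(1/4899) = -731/225 + 1/357627 = -87141704/26822025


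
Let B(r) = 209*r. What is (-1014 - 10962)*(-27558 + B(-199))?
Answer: 828128424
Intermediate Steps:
(-1014 - 10962)*(-27558 + B(-199)) = (-1014 - 10962)*(-27558 + 209*(-199)) = -11976*(-27558 - 41591) = -11976*(-69149) = 828128424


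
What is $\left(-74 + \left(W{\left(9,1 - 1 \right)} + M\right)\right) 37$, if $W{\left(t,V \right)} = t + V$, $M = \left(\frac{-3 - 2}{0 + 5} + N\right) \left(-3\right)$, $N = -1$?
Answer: $-2183$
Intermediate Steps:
$M = 6$ ($M = \left(\frac{-3 - 2}{0 + 5} - 1\right) \left(-3\right) = \left(- \frac{5}{5} - 1\right) \left(-3\right) = \left(\left(-5\right) \frac{1}{5} - 1\right) \left(-3\right) = \left(-1 - 1\right) \left(-3\right) = \left(-2\right) \left(-3\right) = 6$)
$W{\left(t,V \right)} = V + t$
$\left(-74 + \left(W{\left(9,1 - 1 \right)} + M\right)\right) 37 = \left(-74 + \left(\left(\left(1 - 1\right) + 9\right) + 6\right)\right) 37 = \left(-74 + \left(\left(0 + 9\right) + 6\right)\right) 37 = \left(-74 + \left(9 + 6\right)\right) 37 = \left(-74 + 15\right) 37 = \left(-59\right) 37 = -2183$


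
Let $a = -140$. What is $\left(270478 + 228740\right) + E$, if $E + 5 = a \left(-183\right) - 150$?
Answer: $524683$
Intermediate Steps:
$E = 25465$ ($E = -5 - -25470 = -5 + \left(25620 - 150\right) = -5 + 25470 = 25465$)
$\left(270478 + 228740\right) + E = \left(270478 + 228740\right) + 25465 = 499218 + 25465 = 524683$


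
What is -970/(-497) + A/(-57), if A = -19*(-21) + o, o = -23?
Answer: -131582/28329 ≈ -4.6448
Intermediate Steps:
A = 376 (A = -19*(-21) - 23 = 399 - 23 = 376)
-970/(-497) + A/(-57) = -970/(-497) + 376/(-57) = -970*(-1/497) + 376*(-1/57) = 970/497 - 376/57 = -131582/28329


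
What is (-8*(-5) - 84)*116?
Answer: -5104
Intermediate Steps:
(-8*(-5) - 84)*116 = (40 - 84)*116 = -44*116 = -5104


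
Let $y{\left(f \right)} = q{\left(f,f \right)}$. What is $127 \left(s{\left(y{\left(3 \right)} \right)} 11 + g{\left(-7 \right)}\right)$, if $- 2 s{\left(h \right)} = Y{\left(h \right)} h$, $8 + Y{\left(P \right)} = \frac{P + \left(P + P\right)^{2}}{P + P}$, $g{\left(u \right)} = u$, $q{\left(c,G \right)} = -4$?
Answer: $-44196$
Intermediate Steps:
$y{\left(f \right)} = -4$
$Y{\left(P \right)} = -8 + \frac{P + 4 P^{2}}{2 P}$ ($Y{\left(P \right)} = -8 + \frac{P + \left(P + P\right)^{2}}{P + P} = -8 + \frac{P + \left(2 P\right)^{2}}{2 P} = -8 + \left(P + 4 P^{2}\right) \frac{1}{2 P} = -8 + \frac{P + 4 P^{2}}{2 P}$)
$s{\left(h \right)} = - \frac{h \left(- \frac{15}{2} + 2 h\right)}{2}$ ($s{\left(h \right)} = - \frac{\left(- \frac{15}{2} + 2 h\right) h}{2} = - \frac{h \left(- \frac{15}{2} + 2 h\right)}{2}$)
$127 \left(s{\left(y{\left(3 \right)} \right)} 11 + g{\left(-7 \right)}\right) = 127 \left(\frac{1}{4} \left(-4\right) \left(15 - -16\right) 11 - 7\right) = 127 \left(\frac{1}{4} \left(-4\right) \left(15 + 16\right) 11 - 7\right) = 127 \left(\frac{1}{4} \left(-4\right) 31 \cdot 11 - 7\right) = 127 \left(\left(-31\right) 11 - 7\right) = 127 \left(-341 - 7\right) = 127 \left(-348\right) = -44196$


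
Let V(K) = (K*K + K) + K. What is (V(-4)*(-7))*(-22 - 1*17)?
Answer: 2184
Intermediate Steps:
V(K) = K² + 2*K (V(K) = (K² + K) + K = (K + K²) + K = K² + 2*K)
(V(-4)*(-7))*(-22 - 1*17) = (-4*(2 - 4)*(-7))*(-22 - 1*17) = (-4*(-2)*(-7))*(-22 - 17) = (8*(-7))*(-39) = -56*(-39) = 2184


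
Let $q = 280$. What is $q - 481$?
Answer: $-201$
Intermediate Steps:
$q - 481 = 280 - 481 = -201$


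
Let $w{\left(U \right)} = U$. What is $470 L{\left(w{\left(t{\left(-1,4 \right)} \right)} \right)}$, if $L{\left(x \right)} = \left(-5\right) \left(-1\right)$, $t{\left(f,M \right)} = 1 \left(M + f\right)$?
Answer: $2350$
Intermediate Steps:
$t{\left(f,M \right)} = M + f$
$L{\left(x \right)} = 5$
$470 L{\left(w{\left(t{\left(-1,4 \right)} \right)} \right)} = 470 \cdot 5 = 2350$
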